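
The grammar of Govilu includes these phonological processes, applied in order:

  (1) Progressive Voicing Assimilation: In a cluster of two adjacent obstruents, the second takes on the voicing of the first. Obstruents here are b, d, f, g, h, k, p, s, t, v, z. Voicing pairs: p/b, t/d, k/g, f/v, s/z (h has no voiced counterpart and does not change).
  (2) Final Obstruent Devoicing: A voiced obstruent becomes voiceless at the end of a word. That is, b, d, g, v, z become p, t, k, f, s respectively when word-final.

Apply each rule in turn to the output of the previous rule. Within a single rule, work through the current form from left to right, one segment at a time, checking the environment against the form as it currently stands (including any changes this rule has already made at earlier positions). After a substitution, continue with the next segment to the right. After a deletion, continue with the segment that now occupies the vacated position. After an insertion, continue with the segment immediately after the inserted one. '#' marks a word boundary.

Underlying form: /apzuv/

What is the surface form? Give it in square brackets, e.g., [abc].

(1) Progressive Voicing Assimilation: [apzuv] → [apsuv]
(2) Final Obstruent Devoicing: [apsuv] → [apsuf]

[apsuf]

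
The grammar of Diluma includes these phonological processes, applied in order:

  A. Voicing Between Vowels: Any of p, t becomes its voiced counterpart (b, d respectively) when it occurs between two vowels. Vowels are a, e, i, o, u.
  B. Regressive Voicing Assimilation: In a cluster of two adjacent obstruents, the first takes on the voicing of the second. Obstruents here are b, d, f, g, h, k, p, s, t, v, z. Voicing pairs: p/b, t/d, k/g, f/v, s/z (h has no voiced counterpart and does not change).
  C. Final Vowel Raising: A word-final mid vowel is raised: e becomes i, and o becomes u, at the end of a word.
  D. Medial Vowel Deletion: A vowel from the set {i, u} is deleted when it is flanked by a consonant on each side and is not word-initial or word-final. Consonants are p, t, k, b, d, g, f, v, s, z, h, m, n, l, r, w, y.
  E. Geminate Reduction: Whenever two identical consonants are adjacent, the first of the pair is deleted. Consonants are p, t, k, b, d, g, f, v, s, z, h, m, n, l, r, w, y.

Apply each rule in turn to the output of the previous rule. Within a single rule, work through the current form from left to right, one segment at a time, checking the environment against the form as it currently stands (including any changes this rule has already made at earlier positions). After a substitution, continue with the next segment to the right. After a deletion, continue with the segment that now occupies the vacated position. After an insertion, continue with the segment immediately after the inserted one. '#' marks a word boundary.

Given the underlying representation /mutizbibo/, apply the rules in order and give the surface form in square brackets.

[mdzbu]

A Voicing Between Vowels: [mutizbibo] → [mudizbibo]
B Regressive Voicing Assimilation: no change — [mudizbibo]
C Final Vowel Raising: [mudizbibo] → [mudizbibu]
D Medial Vowel Deletion: [mudizbibu] → [mdzbbu]
E Geminate Reduction: [mdzbbu] → [mdzbu]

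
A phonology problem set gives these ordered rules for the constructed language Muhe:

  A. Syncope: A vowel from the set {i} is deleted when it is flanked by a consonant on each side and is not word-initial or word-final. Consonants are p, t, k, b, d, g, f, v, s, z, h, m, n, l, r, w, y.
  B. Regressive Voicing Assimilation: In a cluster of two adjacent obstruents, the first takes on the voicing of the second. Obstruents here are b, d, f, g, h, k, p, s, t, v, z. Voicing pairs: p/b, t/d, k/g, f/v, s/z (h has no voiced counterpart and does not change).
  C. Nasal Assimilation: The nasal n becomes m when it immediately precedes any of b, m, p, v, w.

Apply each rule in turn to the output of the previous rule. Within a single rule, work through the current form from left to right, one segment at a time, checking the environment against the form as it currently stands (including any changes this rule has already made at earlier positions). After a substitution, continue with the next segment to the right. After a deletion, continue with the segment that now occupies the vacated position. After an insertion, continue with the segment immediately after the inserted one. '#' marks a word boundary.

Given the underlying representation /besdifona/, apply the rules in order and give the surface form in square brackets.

[beztfona]

A Syncope: [besdifona] → [besdfona]
B Regressive Voicing Assimilation: [besdfona] → [beztfona]
C Nasal Assimilation: no change — [beztfona]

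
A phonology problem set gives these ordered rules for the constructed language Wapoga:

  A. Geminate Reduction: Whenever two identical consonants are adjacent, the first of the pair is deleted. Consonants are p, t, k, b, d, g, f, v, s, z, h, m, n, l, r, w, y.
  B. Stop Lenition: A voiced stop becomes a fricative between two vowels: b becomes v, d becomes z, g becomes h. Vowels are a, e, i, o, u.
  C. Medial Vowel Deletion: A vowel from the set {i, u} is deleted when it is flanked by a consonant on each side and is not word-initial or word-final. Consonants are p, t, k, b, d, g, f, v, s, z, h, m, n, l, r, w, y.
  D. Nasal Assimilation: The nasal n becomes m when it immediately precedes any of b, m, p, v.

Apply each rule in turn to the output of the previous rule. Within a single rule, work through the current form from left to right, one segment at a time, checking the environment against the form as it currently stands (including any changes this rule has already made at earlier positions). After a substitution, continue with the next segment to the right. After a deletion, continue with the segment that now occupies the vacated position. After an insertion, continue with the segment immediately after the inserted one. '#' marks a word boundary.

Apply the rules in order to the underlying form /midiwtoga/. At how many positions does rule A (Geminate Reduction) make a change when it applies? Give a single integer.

0

A Geminate Reduction: no change — [midiwtoga]
B Stop Lenition: [midiwtoga] → [miziwtoha]
C Medial Vowel Deletion: [miziwtoha] → [mzwtoha]
D Nasal Assimilation: no change — [mzwtoha]
Rule A changed 0 position(s).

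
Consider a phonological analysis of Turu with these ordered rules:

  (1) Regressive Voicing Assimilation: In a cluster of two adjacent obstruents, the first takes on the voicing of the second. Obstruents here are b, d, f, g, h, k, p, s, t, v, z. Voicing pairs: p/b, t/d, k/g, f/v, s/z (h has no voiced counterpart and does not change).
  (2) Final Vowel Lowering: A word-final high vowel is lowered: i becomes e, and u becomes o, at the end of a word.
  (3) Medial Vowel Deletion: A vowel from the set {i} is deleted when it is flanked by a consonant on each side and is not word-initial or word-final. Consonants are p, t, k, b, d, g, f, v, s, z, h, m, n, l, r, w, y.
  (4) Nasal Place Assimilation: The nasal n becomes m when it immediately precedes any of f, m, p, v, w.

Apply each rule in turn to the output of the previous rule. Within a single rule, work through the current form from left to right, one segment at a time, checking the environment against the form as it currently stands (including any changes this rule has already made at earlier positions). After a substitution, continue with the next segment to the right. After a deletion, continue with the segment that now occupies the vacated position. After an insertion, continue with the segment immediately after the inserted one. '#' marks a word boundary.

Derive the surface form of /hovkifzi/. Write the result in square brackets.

[hofkvze]

(1) Regressive Voicing Assimilation: [hovkifzi] → [hofkivzi]
(2) Final Vowel Lowering: [hofkivzi] → [hofkivze]
(3) Medial Vowel Deletion: [hofkivze] → [hofkvze]
(4) Nasal Place Assimilation: no change — [hofkvze]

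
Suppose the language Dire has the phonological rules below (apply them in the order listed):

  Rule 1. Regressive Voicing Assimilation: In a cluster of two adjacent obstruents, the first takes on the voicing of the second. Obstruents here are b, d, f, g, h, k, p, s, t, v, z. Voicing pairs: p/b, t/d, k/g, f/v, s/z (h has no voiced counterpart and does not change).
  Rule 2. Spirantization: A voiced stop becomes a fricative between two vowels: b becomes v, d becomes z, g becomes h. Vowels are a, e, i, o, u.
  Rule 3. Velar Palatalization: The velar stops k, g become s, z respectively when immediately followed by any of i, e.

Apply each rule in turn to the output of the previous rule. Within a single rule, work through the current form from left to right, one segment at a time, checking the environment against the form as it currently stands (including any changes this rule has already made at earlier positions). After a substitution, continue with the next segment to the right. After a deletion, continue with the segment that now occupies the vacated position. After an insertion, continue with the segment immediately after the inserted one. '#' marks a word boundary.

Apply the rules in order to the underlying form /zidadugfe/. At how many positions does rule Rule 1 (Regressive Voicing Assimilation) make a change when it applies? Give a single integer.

1

Rule 1 Regressive Voicing Assimilation: [zidadugfe] → [zidadukfe]
Rule 2 Spirantization: [zidadukfe] → [zizazukfe]
Rule 3 Velar Palatalization: no change — [zizazukfe]
Rule Rule 1 changed 1 position(s).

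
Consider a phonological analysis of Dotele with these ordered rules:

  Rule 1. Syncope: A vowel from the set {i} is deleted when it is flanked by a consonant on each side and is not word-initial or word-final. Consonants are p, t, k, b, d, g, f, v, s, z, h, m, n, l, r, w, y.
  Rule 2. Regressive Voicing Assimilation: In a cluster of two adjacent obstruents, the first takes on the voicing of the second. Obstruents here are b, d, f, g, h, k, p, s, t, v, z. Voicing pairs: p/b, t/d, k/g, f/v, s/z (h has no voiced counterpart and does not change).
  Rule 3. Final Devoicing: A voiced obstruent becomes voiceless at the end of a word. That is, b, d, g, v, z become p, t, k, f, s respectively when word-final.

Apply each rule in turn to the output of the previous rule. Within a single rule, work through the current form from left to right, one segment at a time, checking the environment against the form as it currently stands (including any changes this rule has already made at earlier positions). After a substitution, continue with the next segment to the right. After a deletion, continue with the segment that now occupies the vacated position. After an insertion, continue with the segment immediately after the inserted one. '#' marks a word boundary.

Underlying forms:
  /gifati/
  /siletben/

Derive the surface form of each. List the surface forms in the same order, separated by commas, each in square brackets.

[kfati], [sledben]

/gifati/:
  Rule 1 Syncope: [gifati] → [gfati]
  Rule 2 Regressive Voicing Assimilation: [gfati] → [kfati]
  Rule 3 Final Devoicing: no change — [kfati]
/siletben/:
  Rule 1 Syncope: [siletben] → [sletben]
  Rule 2 Regressive Voicing Assimilation: [sletben] → [sledben]
  Rule 3 Final Devoicing: no change — [sledben]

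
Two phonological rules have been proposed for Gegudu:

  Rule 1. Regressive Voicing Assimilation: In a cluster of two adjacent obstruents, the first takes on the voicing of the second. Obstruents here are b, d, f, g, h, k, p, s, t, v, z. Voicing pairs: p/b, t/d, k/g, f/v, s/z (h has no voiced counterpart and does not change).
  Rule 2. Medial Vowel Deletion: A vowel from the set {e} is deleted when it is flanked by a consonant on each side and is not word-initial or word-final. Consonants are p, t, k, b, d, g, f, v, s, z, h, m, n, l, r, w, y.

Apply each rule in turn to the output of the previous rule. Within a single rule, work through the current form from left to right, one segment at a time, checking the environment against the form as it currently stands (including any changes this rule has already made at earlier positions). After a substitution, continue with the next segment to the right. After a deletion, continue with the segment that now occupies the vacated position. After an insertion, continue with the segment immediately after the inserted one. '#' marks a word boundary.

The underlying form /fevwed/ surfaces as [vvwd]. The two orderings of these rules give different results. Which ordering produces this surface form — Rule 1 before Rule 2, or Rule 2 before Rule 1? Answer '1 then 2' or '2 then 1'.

2 then 1

Order 1 then 2:
  1 Regressive Voicing Assimilation: no change — [fevwed]
  2 Medial Vowel Deletion: [fevwed] → [fvwd]
  result: [fvwd]
Order 2 then 1:
  2 Medial Vowel Deletion: [fevwed] → [fvwd]
  1 Regressive Voicing Assimilation: [fvwd] → [vvwd]
  result: [vvwd]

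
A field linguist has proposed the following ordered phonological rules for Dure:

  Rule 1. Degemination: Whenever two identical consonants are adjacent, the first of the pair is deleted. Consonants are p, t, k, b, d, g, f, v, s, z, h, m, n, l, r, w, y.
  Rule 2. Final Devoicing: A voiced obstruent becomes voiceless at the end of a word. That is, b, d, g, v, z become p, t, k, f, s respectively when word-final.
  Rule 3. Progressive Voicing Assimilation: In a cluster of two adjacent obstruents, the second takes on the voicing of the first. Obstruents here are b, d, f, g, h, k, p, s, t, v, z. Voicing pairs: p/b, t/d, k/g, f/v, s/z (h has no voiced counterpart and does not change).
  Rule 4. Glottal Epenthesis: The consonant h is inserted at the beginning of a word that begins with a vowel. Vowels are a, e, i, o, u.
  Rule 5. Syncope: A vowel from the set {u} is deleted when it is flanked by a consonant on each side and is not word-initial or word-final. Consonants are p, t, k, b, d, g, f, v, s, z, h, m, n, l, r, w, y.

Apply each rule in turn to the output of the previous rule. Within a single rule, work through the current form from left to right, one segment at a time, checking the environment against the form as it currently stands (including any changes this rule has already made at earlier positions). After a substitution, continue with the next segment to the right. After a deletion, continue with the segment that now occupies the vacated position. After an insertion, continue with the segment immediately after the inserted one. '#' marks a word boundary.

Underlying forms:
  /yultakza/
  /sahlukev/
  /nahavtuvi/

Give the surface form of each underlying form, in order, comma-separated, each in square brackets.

/yultakza/:
  Rule 1 Degemination: no change — [yultakza]
  Rule 2 Final Devoicing: no change — [yultakza]
  Rule 3 Progressive Voicing Assimilation: [yultakza] → [yultaksa]
  Rule 4 Glottal Epenthesis: no change — [yultaksa]
  Rule 5 Syncope: [yultaksa] → [yltaksa]
/sahlukev/:
  Rule 1 Degemination: no change — [sahlukev]
  Rule 2 Final Devoicing: [sahlukev] → [sahlukef]
  Rule 3 Progressive Voicing Assimilation: no change — [sahlukef]
  Rule 4 Glottal Epenthesis: no change — [sahlukef]
  Rule 5 Syncope: [sahlukef] → [sahlkef]
/nahavtuvi/:
  Rule 1 Degemination: no change — [nahavtuvi]
  Rule 2 Final Devoicing: no change — [nahavtuvi]
  Rule 3 Progressive Voicing Assimilation: [nahavtuvi] → [nahavduvi]
  Rule 4 Glottal Epenthesis: no change — [nahavduvi]
  Rule 5 Syncope: [nahavduvi] → [nahavdvi]

[yltaksa], [sahlkef], [nahavdvi]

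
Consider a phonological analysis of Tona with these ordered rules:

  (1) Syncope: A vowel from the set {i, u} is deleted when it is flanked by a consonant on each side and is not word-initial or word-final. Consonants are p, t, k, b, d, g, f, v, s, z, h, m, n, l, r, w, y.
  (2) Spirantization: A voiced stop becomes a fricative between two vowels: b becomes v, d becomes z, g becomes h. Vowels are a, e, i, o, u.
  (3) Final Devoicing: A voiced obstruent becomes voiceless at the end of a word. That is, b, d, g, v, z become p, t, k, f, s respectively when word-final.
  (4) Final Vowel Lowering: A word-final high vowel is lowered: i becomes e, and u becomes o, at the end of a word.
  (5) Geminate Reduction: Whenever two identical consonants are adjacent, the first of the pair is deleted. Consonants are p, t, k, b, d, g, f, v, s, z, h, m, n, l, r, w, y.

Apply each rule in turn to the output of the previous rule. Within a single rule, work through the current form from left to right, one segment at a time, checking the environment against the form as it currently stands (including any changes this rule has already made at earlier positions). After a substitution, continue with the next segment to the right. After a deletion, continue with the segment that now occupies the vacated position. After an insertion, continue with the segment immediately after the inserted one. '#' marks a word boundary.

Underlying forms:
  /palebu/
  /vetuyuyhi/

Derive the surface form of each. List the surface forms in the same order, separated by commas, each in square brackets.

/palebu/:
  (1) Syncope: no change — [palebu]
  (2) Spirantization: [palebu] → [palevu]
  (3) Final Devoicing: no change — [palevu]
  (4) Final Vowel Lowering: [palevu] → [palevo]
  (5) Geminate Reduction: no change — [palevo]
/vetuyuyhi/:
  (1) Syncope: [vetuyuyhi] → [vetyyhi]
  (2) Spirantization: no change — [vetyyhi]
  (3) Final Devoicing: no change — [vetyyhi]
  (4) Final Vowel Lowering: [vetyyhi] → [vetyyhe]
  (5) Geminate Reduction: [vetyyhe] → [vetyhe]

[palevo], [vetyhe]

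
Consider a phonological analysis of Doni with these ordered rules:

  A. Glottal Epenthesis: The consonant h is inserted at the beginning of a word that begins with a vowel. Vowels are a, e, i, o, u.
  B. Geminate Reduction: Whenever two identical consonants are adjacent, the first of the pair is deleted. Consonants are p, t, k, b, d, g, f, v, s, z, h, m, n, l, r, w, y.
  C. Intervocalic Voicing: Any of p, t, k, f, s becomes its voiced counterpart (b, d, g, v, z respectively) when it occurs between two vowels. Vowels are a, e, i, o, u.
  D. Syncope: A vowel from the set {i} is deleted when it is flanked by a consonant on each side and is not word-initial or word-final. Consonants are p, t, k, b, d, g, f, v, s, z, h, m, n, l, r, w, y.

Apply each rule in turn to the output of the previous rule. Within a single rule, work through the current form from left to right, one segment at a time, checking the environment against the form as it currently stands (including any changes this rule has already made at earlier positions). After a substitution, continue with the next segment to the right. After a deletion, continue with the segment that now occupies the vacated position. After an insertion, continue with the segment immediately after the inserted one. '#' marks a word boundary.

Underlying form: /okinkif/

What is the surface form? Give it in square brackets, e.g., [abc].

A Glottal Epenthesis: [okinkif] → [hokinkif]
B Geminate Reduction: no change — [hokinkif]
C Intervocalic Voicing: [hokinkif] → [hoginkif]
D Syncope: [hoginkif] → [hognkf]

[hognkf]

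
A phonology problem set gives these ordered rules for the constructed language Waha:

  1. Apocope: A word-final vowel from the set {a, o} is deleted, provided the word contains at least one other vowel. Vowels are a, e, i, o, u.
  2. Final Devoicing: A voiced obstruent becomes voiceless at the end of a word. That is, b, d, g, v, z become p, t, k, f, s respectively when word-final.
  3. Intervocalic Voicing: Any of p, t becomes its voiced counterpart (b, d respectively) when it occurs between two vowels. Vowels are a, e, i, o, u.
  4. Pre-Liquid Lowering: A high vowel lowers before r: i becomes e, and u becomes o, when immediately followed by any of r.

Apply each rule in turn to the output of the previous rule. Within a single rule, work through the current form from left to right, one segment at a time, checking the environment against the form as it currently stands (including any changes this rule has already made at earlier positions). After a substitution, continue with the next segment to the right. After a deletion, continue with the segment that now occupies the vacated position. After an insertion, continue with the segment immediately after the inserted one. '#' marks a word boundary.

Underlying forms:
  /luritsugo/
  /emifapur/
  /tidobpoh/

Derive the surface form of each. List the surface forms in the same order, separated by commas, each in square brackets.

[loritsuk], [emifabor], [tidobpoh]

/luritsugo/:
  1 Apocope: [luritsugo] → [luritsug]
  2 Final Devoicing: [luritsug] → [luritsuk]
  3 Intervocalic Voicing: no change — [luritsuk]
  4 Pre-Liquid Lowering: [luritsuk] → [loritsuk]
/emifapur/:
  1 Apocope: no change — [emifapur]
  2 Final Devoicing: no change — [emifapur]
  3 Intervocalic Voicing: [emifapur] → [emifabur]
  4 Pre-Liquid Lowering: [emifabur] → [emifabor]
/tidobpoh/:
  1 Apocope: no change — [tidobpoh]
  2 Final Devoicing: no change — [tidobpoh]
  3 Intervocalic Voicing: no change — [tidobpoh]
  4 Pre-Liquid Lowering: no change — [tidobpoh]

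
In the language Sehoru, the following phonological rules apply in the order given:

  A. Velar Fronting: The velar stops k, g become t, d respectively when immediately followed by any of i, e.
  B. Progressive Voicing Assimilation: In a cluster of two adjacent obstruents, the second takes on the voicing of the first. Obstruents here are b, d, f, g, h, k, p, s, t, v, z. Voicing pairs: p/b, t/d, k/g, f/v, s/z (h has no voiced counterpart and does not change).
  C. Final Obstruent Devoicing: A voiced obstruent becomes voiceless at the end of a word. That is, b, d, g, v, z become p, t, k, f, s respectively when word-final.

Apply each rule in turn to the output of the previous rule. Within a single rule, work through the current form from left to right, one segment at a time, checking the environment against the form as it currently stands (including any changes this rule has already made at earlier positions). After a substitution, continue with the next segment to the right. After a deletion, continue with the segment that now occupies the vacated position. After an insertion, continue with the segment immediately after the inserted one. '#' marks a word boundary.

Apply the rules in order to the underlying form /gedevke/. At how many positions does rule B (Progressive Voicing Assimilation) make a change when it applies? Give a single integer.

1

A Velar Fronting: [gedevke] → [dedevte]
B Progressive Voicing Assimilation: [dedevte] → [dedevde]
C Final Obstruent Devoicing: no change — [dedevde]
Rule B changed 1 position(s).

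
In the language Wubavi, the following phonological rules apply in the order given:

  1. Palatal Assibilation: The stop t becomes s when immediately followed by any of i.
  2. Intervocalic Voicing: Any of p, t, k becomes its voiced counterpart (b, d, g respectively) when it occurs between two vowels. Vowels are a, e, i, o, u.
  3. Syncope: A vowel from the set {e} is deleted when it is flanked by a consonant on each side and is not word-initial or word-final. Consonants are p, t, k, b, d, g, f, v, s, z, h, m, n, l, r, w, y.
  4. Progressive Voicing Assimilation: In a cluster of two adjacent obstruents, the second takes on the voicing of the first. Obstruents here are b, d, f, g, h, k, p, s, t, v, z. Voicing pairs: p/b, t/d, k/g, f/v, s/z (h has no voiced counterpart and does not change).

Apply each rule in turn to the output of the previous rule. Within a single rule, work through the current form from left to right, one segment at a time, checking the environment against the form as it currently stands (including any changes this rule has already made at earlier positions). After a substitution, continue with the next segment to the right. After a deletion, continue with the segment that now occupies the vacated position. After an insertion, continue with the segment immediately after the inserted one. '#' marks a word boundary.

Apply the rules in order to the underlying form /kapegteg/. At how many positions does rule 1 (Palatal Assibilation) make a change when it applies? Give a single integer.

0

1 Palatal Assibilation: no change — [kapegteg]
2 Intervocalic Voicing: [kapegteg] → [kabegteg]
3 Syncope: [kabegteg] → [kabgtg]
4 Progressive Voicing Assimilation: [kabgtg] → [kabgdg]
Rule 1 changed 0 position(s).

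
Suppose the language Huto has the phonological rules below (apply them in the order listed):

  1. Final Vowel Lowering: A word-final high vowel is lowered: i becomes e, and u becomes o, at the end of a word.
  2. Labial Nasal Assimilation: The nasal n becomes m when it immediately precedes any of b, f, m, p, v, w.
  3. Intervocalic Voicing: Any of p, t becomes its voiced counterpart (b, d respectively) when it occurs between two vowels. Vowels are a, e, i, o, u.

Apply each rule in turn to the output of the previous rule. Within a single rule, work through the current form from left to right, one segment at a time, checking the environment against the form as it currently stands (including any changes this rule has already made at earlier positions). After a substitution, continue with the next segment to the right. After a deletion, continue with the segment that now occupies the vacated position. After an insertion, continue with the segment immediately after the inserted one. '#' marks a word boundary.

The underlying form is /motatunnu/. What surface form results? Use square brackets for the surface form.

1 Final Vowel Lowering: [motatunnu] → [motatunno]
2 Labial Nasal Assimilation: no change — [motatunno]
3 Intervocalic Voicing: [motatunno] → [modadunno]

[modadunno]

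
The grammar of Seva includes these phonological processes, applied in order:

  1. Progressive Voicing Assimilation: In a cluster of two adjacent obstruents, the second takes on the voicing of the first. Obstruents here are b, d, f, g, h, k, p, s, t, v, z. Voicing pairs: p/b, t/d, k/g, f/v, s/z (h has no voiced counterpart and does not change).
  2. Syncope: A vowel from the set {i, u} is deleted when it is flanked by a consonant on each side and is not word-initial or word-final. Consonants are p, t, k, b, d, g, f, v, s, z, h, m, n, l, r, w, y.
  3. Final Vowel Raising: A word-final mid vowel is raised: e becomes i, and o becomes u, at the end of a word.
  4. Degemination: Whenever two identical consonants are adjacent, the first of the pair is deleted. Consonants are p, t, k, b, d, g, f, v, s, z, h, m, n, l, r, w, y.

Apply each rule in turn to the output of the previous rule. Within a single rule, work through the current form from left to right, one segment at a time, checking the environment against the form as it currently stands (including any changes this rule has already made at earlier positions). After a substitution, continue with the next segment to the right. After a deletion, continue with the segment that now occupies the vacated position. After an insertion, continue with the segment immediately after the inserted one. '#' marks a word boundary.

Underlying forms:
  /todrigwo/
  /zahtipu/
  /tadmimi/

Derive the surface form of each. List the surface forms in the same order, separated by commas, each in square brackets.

[todrgwu], [zahtpu], [tadmi]

/todrigwo/:
  1 Progressive Voicing Assimilation: no change — [todrigwo]
  2 Syncope: [todrigwo] → [todrgwo]
  3 Final Vowel Raising: [todrgwo] → [todrgwu]
  4 Degemination: no change — [todrgwu]
/zahtipu/:
  1 Progressive Voicing Assimilation: no change — [zahtipu]
  2 Syncope: [zahtipu] → [zahtpu]
  3 Final Vowel Raising: no change — [zahtpu]
  4 Degemination: no change — [zahtpu]
/tadmimi/:
  1 Progressive Voicing Assimilation: no change — [tadmimi]
  2 Syncope: [tadmimi] → [tadmmi]
  3 Final Vowel Raising: no change — [tadmmi]
  4 Degemination: [tadmmi] → [tadmi]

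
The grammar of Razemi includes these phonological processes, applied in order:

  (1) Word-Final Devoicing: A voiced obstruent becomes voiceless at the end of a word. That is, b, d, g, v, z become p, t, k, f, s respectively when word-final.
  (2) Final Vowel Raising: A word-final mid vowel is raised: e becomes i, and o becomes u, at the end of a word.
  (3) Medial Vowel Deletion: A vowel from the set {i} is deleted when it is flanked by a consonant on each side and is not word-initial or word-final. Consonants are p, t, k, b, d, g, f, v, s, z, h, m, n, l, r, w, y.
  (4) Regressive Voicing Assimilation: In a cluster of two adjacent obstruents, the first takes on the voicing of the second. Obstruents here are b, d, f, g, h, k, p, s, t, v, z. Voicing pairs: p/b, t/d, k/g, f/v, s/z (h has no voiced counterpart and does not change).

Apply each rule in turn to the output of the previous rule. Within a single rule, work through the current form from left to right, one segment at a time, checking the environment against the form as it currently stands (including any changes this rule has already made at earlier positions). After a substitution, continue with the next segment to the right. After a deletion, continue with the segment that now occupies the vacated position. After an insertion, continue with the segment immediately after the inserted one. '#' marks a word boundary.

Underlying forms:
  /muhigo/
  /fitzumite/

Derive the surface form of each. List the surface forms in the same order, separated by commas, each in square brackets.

[muhgu], [fdzumti]

/muhigo/:
  (1) Word-Final Devoicing: no change — [muhigo]
  (2) Final Vowel Raising: [muhigo] → [muhigu]
  (3) Medial Vowel Deletion: [muhigu] → [muhgu]
  (4) Regressive Voicing Assimilation: no change — [muhgu]
/fitzumite/:
  (1) Word-Final Devoicing: no change — [fitzumite]
  (2) Final Vowel Raising: [fitzumite] → [fitzumiti]
  (3) Medial Vowel Deletion: [fitzumiti] → [ftzumti]
  (4) Regressive Voicing Assimilation: [ftzumti] → [fdzumti]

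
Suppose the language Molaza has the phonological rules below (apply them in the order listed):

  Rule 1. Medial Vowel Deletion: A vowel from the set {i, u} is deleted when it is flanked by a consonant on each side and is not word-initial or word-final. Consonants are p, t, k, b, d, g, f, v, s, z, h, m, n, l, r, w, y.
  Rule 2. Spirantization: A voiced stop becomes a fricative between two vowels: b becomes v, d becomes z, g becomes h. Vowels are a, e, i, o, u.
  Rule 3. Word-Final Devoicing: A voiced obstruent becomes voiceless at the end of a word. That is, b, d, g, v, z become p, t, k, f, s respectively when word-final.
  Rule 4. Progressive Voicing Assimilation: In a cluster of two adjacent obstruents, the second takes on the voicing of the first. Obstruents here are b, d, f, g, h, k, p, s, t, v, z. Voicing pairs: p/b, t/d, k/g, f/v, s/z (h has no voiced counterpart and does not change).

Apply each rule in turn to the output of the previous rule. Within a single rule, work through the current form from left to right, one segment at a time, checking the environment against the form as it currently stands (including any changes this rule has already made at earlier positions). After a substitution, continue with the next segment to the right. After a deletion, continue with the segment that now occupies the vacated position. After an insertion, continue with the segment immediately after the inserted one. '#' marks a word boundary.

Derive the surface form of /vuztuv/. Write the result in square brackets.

[vzdv]

Rule 1 Medial Vowel Deletion: [vuztuv] → [vztv]
Rule 2 Spirantization: no change — [vztv]
Rule 3 Word-Final Devoicing: [vztv] → [vztf]
Rule 4 Progressive Voicing Assimilation: [vztf] → [vzdv]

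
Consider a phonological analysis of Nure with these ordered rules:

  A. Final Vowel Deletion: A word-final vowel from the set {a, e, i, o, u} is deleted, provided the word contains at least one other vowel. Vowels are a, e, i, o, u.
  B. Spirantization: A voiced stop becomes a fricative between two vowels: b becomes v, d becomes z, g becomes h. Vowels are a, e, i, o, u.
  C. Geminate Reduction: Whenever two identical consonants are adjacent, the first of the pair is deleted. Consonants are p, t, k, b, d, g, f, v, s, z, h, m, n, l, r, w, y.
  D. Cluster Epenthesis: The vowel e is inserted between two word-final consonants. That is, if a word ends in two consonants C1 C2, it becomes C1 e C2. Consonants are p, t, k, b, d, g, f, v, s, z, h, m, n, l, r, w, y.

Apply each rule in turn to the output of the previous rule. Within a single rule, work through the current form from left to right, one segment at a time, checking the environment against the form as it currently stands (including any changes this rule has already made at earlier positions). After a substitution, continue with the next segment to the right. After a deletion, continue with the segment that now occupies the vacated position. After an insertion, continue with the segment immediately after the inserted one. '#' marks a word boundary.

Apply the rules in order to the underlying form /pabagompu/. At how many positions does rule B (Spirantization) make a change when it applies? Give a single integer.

A Final Vowel Deletion: [pabagompu] → [pabagomp]
B Spirantization: [pabagomp] → [pavahomp]
C Geminate Reduction: no change — [pavahomp]
D Cluster Epenthesis: [pavahomp] → [pavahomep]
Rule B changed 2 position(s).

2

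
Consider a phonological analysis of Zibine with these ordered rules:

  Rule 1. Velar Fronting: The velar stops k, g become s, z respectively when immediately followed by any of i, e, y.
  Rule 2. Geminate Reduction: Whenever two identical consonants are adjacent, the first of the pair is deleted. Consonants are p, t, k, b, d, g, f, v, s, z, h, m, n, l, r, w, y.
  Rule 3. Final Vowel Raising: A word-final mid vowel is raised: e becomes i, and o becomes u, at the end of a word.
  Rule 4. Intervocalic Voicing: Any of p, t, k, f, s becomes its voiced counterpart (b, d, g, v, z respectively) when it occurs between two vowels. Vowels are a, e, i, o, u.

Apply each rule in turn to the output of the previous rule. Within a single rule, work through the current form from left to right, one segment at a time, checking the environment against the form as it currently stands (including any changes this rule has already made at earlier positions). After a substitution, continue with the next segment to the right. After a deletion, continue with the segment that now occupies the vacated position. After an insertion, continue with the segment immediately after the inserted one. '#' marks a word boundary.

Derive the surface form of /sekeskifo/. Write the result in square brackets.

[sezezivu]

Rule 1 Velar Fronting: [sekeskifo] → [sesessifo]
Rule 2 Geminate Reduction: [sesessifo] → [sesesifo]
Rule 3 Final Vowel Raising: [sesesifo] → [sesesifu]
Rule 4 Intervocalic Voicing: [sesesifu] → [sezezivu]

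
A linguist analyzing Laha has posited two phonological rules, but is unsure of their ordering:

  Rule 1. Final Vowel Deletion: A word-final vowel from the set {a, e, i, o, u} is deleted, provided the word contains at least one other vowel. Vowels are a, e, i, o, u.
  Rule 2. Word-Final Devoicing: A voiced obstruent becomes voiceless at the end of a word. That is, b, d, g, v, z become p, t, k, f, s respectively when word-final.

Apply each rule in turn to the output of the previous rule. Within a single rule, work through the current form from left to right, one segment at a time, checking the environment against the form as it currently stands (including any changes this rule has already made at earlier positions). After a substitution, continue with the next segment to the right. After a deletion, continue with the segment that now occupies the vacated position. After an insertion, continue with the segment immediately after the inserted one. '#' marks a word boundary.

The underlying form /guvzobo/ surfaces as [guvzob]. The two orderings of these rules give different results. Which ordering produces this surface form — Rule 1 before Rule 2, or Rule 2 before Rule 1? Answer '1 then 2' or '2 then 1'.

2 then 1

Order 1 then 2:
  1 Final Vowel Deletion: [guvzobo] → [guvzob]
  2 Word-Final Devoicing: [guvzob] → [guvzop]
  result: [guvzop]
Order 2 then 1:
  2 Word-Final Devoicing: no change — [guvzobo]
  1 Final Vowel Deletion: [guvzobo] → [guvzob]
  result: [guvzob]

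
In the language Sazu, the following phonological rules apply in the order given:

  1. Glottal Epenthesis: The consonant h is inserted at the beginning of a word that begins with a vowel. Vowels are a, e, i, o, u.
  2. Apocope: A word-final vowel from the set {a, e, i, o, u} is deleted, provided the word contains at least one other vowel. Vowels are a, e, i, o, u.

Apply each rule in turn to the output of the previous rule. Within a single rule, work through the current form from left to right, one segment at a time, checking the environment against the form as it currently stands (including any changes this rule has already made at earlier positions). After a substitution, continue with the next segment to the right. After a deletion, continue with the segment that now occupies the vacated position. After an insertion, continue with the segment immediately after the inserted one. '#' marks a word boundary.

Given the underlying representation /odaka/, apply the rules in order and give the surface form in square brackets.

1 Glottal Epenthesis: [odaka] → [hodaka]
2 Apocope: [hodaka] → [hodak]

[hodak]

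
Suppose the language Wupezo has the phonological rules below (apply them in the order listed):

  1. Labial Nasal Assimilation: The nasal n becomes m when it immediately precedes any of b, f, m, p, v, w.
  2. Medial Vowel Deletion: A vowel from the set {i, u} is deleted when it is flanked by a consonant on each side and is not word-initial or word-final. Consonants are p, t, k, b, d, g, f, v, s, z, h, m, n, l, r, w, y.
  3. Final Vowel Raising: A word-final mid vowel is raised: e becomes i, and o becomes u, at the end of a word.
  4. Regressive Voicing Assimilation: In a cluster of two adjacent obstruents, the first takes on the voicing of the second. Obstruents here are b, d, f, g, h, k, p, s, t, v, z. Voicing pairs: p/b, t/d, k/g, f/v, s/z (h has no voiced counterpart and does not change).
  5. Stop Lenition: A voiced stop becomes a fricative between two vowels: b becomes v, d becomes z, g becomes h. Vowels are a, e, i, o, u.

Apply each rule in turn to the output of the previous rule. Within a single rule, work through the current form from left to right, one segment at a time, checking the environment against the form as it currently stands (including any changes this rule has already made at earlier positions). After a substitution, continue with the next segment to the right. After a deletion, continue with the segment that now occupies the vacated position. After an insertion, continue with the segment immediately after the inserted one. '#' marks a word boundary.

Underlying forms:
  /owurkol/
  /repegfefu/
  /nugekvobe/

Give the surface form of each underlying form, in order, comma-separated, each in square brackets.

/owurkol/:
  1 Labial Nasal Assimilation: no change — [owurkol]
  2 Medial Vowel Deletion: [owurkol] → [owrkol]
  3 Final Vowel Raising: no change — [owrkol]
  4 Regressive Voicing Assimilation: no change — [owrkol]
  5 Stop Lenition: no change — [owrkol]
/repegfefu/:
  1 Labial Nasal Assimilation: no change — [repegfefu]
  2 Medial Vowel Deletion: no change — [repegfefu]
  3 Final Vowel Raising: no change — [repegfefu]
  4 Regressive Voicing Assimilation: [repegfefu] → [repekfefu]
  5 Stop Lenition: no change — [repekfefu]
/nugekvobe/:
  1 Labial Nasal Assimilation: no change — [nugekvobe]
  2 Medial Vowel Deletion: [nugekvobe] → [ngekvobe]
  3 Final Vowel Raising: [ngekvobe] → [ngekvobi]
  4 Regressive Voicing Assimilation: [ngekvobi] → [ngegvobi]
  5 Stop Lenition: [ngegvobi] → [ngegvovi]

[owrkol], [repekfefu], [ngegvovi]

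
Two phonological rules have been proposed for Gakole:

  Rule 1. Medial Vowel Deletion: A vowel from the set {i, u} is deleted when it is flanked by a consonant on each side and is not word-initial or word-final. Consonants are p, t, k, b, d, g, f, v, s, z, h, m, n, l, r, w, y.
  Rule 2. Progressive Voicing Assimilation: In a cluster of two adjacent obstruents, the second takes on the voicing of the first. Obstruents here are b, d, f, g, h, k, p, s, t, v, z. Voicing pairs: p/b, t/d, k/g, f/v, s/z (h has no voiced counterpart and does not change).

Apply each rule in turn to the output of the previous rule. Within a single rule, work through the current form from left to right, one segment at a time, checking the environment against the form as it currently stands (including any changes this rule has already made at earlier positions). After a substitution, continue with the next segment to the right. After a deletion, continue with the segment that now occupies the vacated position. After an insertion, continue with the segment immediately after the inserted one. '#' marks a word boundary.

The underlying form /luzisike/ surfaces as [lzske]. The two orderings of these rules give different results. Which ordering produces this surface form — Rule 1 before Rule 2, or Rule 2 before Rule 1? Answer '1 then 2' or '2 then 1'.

Order 1 then 2:
  1 Medial Vowel Deletion: [luzisike] → [lzske]
  2 Progressive Voicing Assimilation: [lzske] → [lzzge]
  result: [lzzge]
Order 2 then 1:
  2 Progressive Voicing Assimilation: no change — [luzisike]
  1 Medial Vowel Deletion: [luzisike] → [lzske]
  result: [lzske]

2 then 1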